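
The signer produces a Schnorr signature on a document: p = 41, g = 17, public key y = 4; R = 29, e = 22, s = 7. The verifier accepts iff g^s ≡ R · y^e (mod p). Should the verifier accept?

g^s mod p:
Squares mod 41: 17^1≡17, 17^2≡2, 17^4≡4
7 = 4 + 2 + 1, so 17^7 ≡ 4·2·17 ≡ 13 (mod 41)
R · y^e mod p:
Squares mod 41: 4^1≡4, 4^2≡16, 4^4≡10, 4^8≡18, 4^16≡37
22 = 16 + 4 + 2, so 4^22 ≡ 37·10·16 ≡ 16 (mod 41)
29·16 = 464 ≡ 13 (mod 41)
13 ≡ 13 (mod 41); signature holds.

accept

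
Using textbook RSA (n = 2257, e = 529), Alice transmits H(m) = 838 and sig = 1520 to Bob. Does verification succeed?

fails

sig^2 ≡ 1520^2 = 2310400 ≡ 1489
sig^4 ≡ 1489^2 = 2217121 ≡ 747
sig^8 ≡ 747^2 = 558009 ≡ 530
sig^16 ≡ 530^2 = 280900 ≡ 1032
sig^32 ≡ 1032^2 = 1065024 ≡ 1977
sig^64 ≡ 1977^2 = 3908529 ≡ 1662
sig^128 ≡ 1662^2 = 2762244 ≡ 1933
sig^256 ≡ 1933^2 = 3736489 ≡ 1154
sig^512 ≡ 1154^2 = 1331716 ≡ 86
529 = 512 + 16 + 1, so sig^529 ≡ 86·1032·1520 ≡ 2150 (mod 2257)
2150 ≠ 838, so verification fails.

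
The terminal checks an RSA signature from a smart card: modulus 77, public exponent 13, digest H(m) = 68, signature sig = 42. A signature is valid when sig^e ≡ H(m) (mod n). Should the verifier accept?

sig^13 mod 77 = 14
14 ≠ 68, so verification fails.

reject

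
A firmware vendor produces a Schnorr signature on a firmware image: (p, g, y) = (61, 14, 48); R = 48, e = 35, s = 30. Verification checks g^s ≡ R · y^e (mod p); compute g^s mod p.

1

Squares mod 61: 14^1≡14, 14^2≡13, 14^4≡47, 14^8≡13, 14^16≡47
30 = 16 + 8 + 4 + 2, so 14^30 ≡ 47·13·47·13 ≡ 1 (mod 61)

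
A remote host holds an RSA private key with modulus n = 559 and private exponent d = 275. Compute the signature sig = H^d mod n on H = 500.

518

Squares mod 559: H^1≡500, H^2≡127, H^4≡477, H^8≡16, H^16≡256, H^32≡133, H^64≡360, H^128≡471, H^256≡477
275 = 256 + 16 + 2 + 1, so H^275 ≡ 477·256·127·500 ≡ 518 (mod 559)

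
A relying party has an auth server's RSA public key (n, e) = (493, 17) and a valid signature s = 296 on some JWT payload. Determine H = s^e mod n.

s^2 ≡ 296^2 = 87616 ≡ 355
s^4 ≡ 355^2 = 126025 ≡ 310
s^8 ≡ 310^2 = 96100 ≡ 458
s^16 ≡ 458^2 = 209764 ≡ 239
17 = 16 + 1, so s^17 ≡ 239·296 ≡ 245 (mod 493)

245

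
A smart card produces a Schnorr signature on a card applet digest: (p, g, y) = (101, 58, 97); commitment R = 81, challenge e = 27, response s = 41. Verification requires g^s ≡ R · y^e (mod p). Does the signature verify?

does not verify

g^s mod p:
58^2 = 3364 ≡ 31
58^4 ≡ 31^2 = 961 ≡ 52
58^8 ≡ 52^2 = 2704 ≡ 78
58^16 ≡ 78^2 = 6084 ≡ 24
58^32 ≡ 24^2 = 576 ≡ 71
41 = 32 + 8 + 1, so 58^41 ≡ 71·78·58 ≡ 24 (mod 101)
R · y^e mod p:
97^2 = 9409 ≡ 16
97^4 ≡ 16^2 = 256 ≡ 54
97^8 ≡ 54^2 = 2916 ≡ 88
97^16 ≡ 88^2 = 7744 ≡ 68
27 = 16 + 8 + 2 + 1, so 97^27 ≡ 68·88·16·97 ≡ 16 (mod 101)
81·16 = 1296 ≡ 84 (mod 101)
24 ≠ 84; the check fails.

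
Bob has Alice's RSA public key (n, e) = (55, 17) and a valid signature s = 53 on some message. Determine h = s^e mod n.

s^2 ≡ 53^2 = 2809 ≡ 4
s^4 ≡ 4^2 = 16
s^8 ≡ 16^2 = 256 ≡ 36
s^16 ≡ 36^2 = 1296 ≡ 31
17 = 16 + 1, so s^17 ≡ 31·53 ≡ 48 (mod 55)

48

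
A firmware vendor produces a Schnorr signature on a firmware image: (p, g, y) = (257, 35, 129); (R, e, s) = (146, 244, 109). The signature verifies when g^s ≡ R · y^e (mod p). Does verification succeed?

g^s mod p:
35^2 = 1225 ≡ 197
35^4 ≡ 197^2 = 38809 ≡ 2
35^8 ≡ 2^2 = 4
35^16 ≡ 4^2 = 16
35^32 ≡ 16^2 = 256
35^64 ≡ 256^2 = 65536 ≡ 1
109 = 64 + 32 + 8 + 4 + 1, so 35^109 ≡ 1·256·4·2·35 ≡ 234 (mod 257)
R · y^e mod p:
129^2 = 16641 ≡ 193
129^4 ≡ 193^2 = 37249 ≡ 241
129^8 ≡ 241^2 = 58081 ≡ 256
129^16 ≡ 256^2 = 65536 ≡ 1
129^32 ≡ 1^2 = 1
129^64 ≡ 1^2 = 1
129^128 ≡ 1^2 = 1
244 = 128 + 64 + 32 + 16 + 4, so 129^244 ≡ 1·1·1·1·241 ≡ 241 (mod 257)
146·241 = 35186 ≡ 234 (mod 257)
234 ≡ 234 (mod 257); signature holds.

passes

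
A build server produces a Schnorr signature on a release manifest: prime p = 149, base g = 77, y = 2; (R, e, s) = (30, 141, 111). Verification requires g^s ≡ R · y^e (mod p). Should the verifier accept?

accept

g^s mod p:
Squares mod 149: 77^1≡77, 77^2≡118, 77^4≡67, 77^8≡19, 77^16≡63, 77^32≡95, 77^64≡85
111 = 64 + 32 + 8 + 4 + 2 + 1, so 77^111 ≡ 85·95·19·67·118·77 ≡ 105 (mod 149)
R · y^e mod p:
Squares mod 149: 2^1≡2, 2^2≡4, 2^4≡16, 2^8≡107, 2^16≡125, 2^32≡129, 2^64≡102, 2^128≡123
141 = 128 + 8 + 4 + 1, so 2^141 ≡ 123·107·16·2 ≡ 78 (mod 149)
30·78 = 2340 ≡ 105 (mod 149)
105 ≡ 105 (mod 149); signature holds.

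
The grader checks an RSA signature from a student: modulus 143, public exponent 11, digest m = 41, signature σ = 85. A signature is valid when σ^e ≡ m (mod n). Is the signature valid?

Squares mod 143: σ^1≡85, σ^2≡75, σ^4≡48, σ^8≡16
11 = 8 + 2 + 1, so σ^11 ≡ 16·75·85 ≡ 41 (mod 143)
41 = m, so the signature checks out.

valid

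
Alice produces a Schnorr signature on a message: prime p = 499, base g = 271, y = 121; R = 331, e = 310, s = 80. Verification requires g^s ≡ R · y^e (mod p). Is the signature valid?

valid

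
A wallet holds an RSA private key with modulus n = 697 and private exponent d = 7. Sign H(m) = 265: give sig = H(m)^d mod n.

481

Squares mod 697: (H(m))^1≡265, (H(m))^2≡525, (H(m))^4≡310
7 = 4 + 2 + 1, so (H(m))^7 ≡ 310·525·265 ≡ 481 (mod 697)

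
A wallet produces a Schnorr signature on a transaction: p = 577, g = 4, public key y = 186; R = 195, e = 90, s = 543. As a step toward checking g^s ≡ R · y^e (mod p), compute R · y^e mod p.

513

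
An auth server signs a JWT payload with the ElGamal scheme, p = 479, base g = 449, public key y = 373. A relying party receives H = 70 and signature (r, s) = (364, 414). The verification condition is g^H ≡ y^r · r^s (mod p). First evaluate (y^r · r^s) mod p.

323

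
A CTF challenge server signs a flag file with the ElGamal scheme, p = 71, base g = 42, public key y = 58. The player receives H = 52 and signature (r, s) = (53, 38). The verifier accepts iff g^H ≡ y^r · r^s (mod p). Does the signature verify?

Left side g^H mod p:
Squares mod 71: 42^1≡42, 42^2≡60, 42^4≡50, 42^8≡15, 42^16≡12, 42^32≡2
52 = 32 + 16 + 4, so 42^52 ≡ 2·12·50 ≡ 64 (mod 71)
Right side y^r · r^s mod p:
Squares mod 71: 58^1≡58, 58^2≡27, 58^4≡19, 58^8≡6, 58^16≡36, 58^32≡18
53 = 32 + 16 + 4 + 1, so 58^53 ≡ 18·36·19·58 ≡ 49 (mod 71)
Squares mod 71: 53^1≡53, 53^2≡40, 53^4≡38, 53^8≡24, 53^16≡8, 53^32≡64
38 = 32 + 4 + 2, so 53^38 ≡ 64·38·40 ≡ 10 (mod 71)
49·10 = 490 ≡ 64 (mod 71)
64 ≡ 64 (mod 71), so the signature is genuine.

verifies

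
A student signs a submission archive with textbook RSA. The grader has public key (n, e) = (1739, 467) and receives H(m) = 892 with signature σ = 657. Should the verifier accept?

σ^2 ≡ 657^2 = 431649 ≡ 377
σ^4 ≡ 377^2 = 142129 ≡ 1270
σ^8 ≡ 1270^2 = 1612900 ≡ 847
σ^16 ≡ 847^2 = 717409 ≡ 941
σ^32 ≡ 941^2 = 885481 ≡ 330
σ^64 ≡ 330^2 = 108900 ≡ 1082
σ^128 ≡ 1082^2 = 1170724 ≡ 377
σ^256 ≡ 377^2 = 142129 ≡ 1270
467 = 256 + 128 + 64 + 16 + 2 + 1, so σ^467 ≡ 1270·377·1082·941·377·657 ≡ 892 (mod 1739)
Since 892 equals the digest 892, verification succeeds.

accept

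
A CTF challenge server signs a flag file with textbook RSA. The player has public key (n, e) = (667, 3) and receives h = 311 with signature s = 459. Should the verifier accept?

reject

s^3 mod 667 = 252
252 ≠ 311, so verification fails.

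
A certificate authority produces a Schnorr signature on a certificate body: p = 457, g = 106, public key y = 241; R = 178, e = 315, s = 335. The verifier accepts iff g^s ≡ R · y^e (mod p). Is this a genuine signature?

g^s mod p:
106^2 = 11236 ≡ 268
106^4 ≡ 268^2 = 71824 ≡ 75
106^8 ≡ 75^2 = 5625 ≡ 141
106^16 ≡ 141^2 = 19881 ≡ 230
106^32 ≡ 230^2 = 52900 ≡ 345
106^64 ≡ 345^2 = 119025 ≡ 205
106^128 ≡ 205^2 = 42025 ≡ 438
106^256 ≡ 438^2 = 191844 ≡ 361
335 = 256 + 64 + 8 + 4 + 2 + 1, so 106^335 ≡ 361·205·141·75·268·106 ≡ 213 (mod 457)
R · y^e mod p:
241^2 = 58081 ≡ 42
241^4 ≡ 42^2 = 1764 ≡ 393
241^8 ≡ 393^2 = 154449 ≡ 440
241^16 ≡ 440^2 = 193600 ≡ 289
241^32 ≡ 289^2 = 83521 ≡ 347
241^64 ≡ 347^2 = 120409 ≡ 218
241^128 ≡ 218^2 = 47524 ≡ 453
241^256 ≡ 453^2 = 205209 ≡ 16
315 = 256 + 32 + 16 + 8 + 2 + 1, so 241^315 ≡ 16·347·289·440·42·241 ≡ 215 (mod 457)
178·215 = 38270 ≡ 339 (mod 457)
213 ≠ 339; the check fails.

forged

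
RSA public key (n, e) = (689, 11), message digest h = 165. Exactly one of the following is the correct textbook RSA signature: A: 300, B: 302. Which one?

B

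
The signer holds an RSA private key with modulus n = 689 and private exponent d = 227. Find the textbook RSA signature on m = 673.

m^2 ≡ 673^2 = 452929 ≡ 256
m^4 ≡ 256^2 = 65536 ≡ 81
m^8 ≡ 81^2 = 6561 ≡ 360
m^16 ≡ 360^2 = 129600 ≡ 68
m^32 ≡ 68^2 = 4624 ≡ 490
m^64 ≡ 490^2 = 240100 ≡ 328
m^128 ≡ 328^2 = 107584 ≡ 100
227 = 128 + 64 + 32 + 2 + 1, so m^227 ≡ 100·328·490·256·673 ≡ 199 (mod 689)

199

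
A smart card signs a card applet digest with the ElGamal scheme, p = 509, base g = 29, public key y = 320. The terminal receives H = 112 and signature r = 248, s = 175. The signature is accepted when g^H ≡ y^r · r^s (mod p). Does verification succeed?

fails

Left side g^H mod p:
29^2 = 841 ≡ 332
29^4 ≡ 332^2 = 110224 ≡ 280
29^8 ≡ 280^2 = 78400 ≡ 14
29^16 ≡ 14^2 = 196
29^32 ≡ 196^2 = 38416 ≡ 241
29^64 ≡ 241^2 = 58081 ≡ 55
112 = 64 + 32 + 16, so 29^112 ≡ 55·241·196 ≡ 44 (mod 509)
Right side y^r · r^s mod p:
320^2 = 102400 ≡ 91
320^4 ≡ 91^2 = 8281 ≡ 137
320^8 ≡ 137^2 = 18769 ≡ 445
320^16 ≡ 445^2 = 198025 ≡ 24
320^32 ≡ 24^2 = 576 ≡ 67
320^64 ≡ 67^2 = 4489 ≡ 417
320^128 ≡ 417^2 = 173889 ≡ 320
248 = 128 + 64 + 32 + 16 + 8, so 320^248 ≡ 320·417·67·24·445 ≡ 436 (mod 509)
248^2 = 61504 ≡ 424
248^4 ≡ 424^2 = 179776 ≡ 99
248^8 ≡ 99^2 = 9801 ≡ 130
248^16 ≡ 130^2 = 16900 ≡ 103
248^32 ≡ 103^2 = 10609 ≡ 429
248^64 ≡ 429^2 = 184041 ≡ 292
248^128 ≡ 292^2 = 85264 ≡ 261
175 = 128 + 32 + 8 + 4 + 2 + 1, so 248^175 ≡ 261·429·130·99·424·248 ≡ 96 (mod 509)
436·96 = 41856 ≡ 118 (mod 509)
44 ≠ 118, so verification fails.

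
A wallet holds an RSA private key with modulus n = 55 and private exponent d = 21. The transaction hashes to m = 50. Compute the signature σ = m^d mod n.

50

m^21 mod 55 = 50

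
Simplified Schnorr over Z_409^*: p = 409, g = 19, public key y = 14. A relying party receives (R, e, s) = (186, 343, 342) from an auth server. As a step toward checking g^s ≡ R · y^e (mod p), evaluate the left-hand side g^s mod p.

48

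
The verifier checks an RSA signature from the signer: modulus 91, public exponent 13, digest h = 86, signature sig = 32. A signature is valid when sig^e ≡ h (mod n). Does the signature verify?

sig^2 ≡ 32^2 = 1024 ≡ 23
sig^4 ≡ 23^2 = 529 ≡ 74
sig^8 ≡ 74^2 = 5476 ≡ 16
13 = 8 + 4 + 1, so sig^13 ≡ 16·74·32 ≡ 32 (mod 91)
sig^13 mod 91 = 32, but h = 86.

does not verify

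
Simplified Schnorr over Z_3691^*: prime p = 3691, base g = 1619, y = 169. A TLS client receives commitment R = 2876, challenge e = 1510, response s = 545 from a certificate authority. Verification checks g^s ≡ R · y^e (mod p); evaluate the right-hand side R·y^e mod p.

813

Squares mod 3691: 169^1≡169, 169^2≡2724, 169^4≡1266, 169^8≡862, 169^16≡1153, 169^32≡649, 169^64≡427, 169^128≡1470, 169^256≡1665, 169^512≡284, 169^1024≡3145
1510 = 1024 + 256 + 128 + 64 + 32 + 4 + 2, so 169^1510 ≡ 3145·1665·1470·427·649·1266·2724 ≡ 941 (mod 3691)
R · y^e ≡ 2876·941 = 2706316 ≡ 813 (mod 3691)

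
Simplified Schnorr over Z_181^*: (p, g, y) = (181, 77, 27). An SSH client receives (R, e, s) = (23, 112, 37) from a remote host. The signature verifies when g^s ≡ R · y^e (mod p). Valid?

yes

g^s mod p:
77^2 = 5929 ≡ 137
77^4 ≡ 137^2 = 18769 ≡ 126
77^8 ≡ 126^2 = 15876 ≡ 129
77^16 ≡ 129^2 = 16641 ≡ 170
77^32 ≡ 170^2 = 28900 ≡ 121
37 = 32 + 4 + 1, so 77^37 ≡ 121·126·77 ≡ 157 (mod 181)
R · y^e mod p:
27^2 = 729 ≡ 5
27^4 ≡ 5^2 = 25
27^8 ≡ 25^2 = 625 ≡ 82
27^16 ≡ 82^2 = 6724 ≡ 27
27^32 ≡ 27^2 = 729 ≡ 5
27^64 ≡ 5^2 = 25
112 = 64 + 32 + 16, so 27^112 ≡ 25·5·27 ≡ 117 (mod 181)
23·117 = 2691 ≡ 157 (mod 181)
157 ≡ 157 (mod 181); signature holds.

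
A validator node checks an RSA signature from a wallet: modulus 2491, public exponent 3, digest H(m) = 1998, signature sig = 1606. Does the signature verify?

Squares mod 2491: sig^1≡1606, sig^2≡1051
3 = 2 + 1, so sig^3 ≡ 1051·1606 ≡ 1499 (mod 2491)
1499 ≠ 1998, so verification fails.

does not verify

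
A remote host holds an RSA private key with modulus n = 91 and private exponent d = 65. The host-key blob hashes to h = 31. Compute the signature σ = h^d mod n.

5

h^2 ≡ 31^2 = 961 ≡ 51
h^4 ≡ 51^2 = 2601 ≡ 53
h^8 ≡ 53^2 = 2809 ≡ 79
h^16 ≡ 79^2 = 6241 ≡ 53
h^32 ≡ 53^2 = 2809 ≡ 79
h^64 ≡ 79^2 = 6241 ≡ 53
65 = 64 + 1, so h^65 ≡ 53·31 ≡ 5 (mod 91)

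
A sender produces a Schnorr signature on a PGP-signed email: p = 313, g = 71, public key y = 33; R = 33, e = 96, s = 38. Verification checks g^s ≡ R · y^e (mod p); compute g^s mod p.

79

71^38 mod 313 = 79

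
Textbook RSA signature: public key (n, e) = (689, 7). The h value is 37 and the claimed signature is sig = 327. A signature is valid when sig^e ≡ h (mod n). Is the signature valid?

valid

sig^7 mod 689 = 37
Since 37 equals the digest 37, verification succeeds.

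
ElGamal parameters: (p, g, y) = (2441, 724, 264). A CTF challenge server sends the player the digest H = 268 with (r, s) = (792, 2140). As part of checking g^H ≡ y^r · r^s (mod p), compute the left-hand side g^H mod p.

Squares mod 2441: 724^1≡724, 724^2≡1802, 724^4≡674, 724^8≡250, 724^16≡1475, 724^32≡694, 724^64≡759, 724^128≡5, 724^256≡25
268 = 256 + 8 + 4, so 724^268 ≡ 25·250·674 ≡ 1775 (mod 2441)

1775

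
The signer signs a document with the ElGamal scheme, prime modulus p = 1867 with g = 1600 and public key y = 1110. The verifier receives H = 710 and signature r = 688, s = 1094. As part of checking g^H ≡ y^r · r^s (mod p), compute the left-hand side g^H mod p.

603

Squares mod 1867: 1600^1≡1600, 1600^2≡343, 1600^4≡28, 1600^8≡784, 1600^16≡413, 1600^32≡672, 1600^64≡1637, 1600^128≡624, 1600^256≡1040, 1600^512≡607
710 = 512 + 128 + 64 + 4 + 2, so 1600^710 ≡ 607·624·1637·28·343 ≡ 603 (mod 1867)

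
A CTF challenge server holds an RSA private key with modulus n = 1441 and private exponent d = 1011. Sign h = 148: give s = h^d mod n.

247

Squares mod 1441: h^1≡148, h^2≡289, h^4≡1384, h^8≡367, h^16≡676, h^32≡179, h^64≡339, h^128≡1082, h^256≡632, h^512≡267
1011 = 512 + 256 + 128 + 64 + 32 + 16 + 2 + 1, so h^1011 ≡ 267·632·1082·339·179·676·289·148 ≡ 247 (mod 1441)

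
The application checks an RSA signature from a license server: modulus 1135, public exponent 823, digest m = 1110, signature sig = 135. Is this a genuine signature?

genuine

sig^2 ≡ 135^2 = 18225 ≡ 65
sig^4 ≡ 65^2 = 4225 ≡ 820
sig^8 ≡ 820^2 = 672400 ≡ 480
sig^16 ≡ 480^2 = 230400 ≡ 1130
sig^32 ≡ 1130^2 = 1276900 ≡ 25
sig^64 ≡ 25^2 = 625
sig^128 ≡ 625^2 = 390625 ≡ 185
sig^256 ≡ 185^2 = 34225 ≡ 175
sig^512 ≡ 175^2 = 30625 ≡ 1115
823 = 512 + 256 + 32 + 16 + 4 + 2 + 1, so sig^823 ≡ 1115·175·25·1130·820·65·135 ≡ 1110 (mod 1135)
Since 1110 equals the digest 1110, verification succeeds.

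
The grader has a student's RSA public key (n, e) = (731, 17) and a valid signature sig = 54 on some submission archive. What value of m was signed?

sig^17 mod 731 = 428

428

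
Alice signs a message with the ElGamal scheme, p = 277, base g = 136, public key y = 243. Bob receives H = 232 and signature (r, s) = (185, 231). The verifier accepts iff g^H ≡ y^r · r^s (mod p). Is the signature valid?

Left side g^H mod p:
136^2 = 18496 ≡ 214
136^4 ≡ 214^2 = 45796 ≡ 91
136^8 ≡ 91^2 = 8281 ≡ 248
136^16 ≡ 248^2 = 61504 ≡ 10
136^32 ≡ 10^2 = 100
136^64 ≡ 100^2 = 10000 ≡ 28
136^128 ≡ 28^2 = 784 ≡ 230
232 = 128 + 64 + 32 + 8, so 136^232 ≡ 230·28·100·248 ≡ 171 (mod 277)
Right side y^r · r^s mod p:
243^2 = 59049 ≡ 48
243^4 ≡ 48^2 = 2304 ≡ 88
243^8 ≡ 88^2 = 7744 ≡ 265
243^16 ≡ 265^2 = 70225 ≡ 144
243^32 ≡ 144^2 = 20736 ≡ 238
243^64 ≡ 238^2 = 56644 ≡ 136
243^128 ≡ 136^2 = 18496 ≡ 214
185 = 128 + 32 + 16 + 8 + 1, so 243^185 ≡ 214·238·144·265·243 ≡ 100 (mod 277)
185^2 = 34225 ≡ 154
185^4 ≡ 154^2 = 23716 ≡ 171
185^8 ≡ 171^2 = 29241 ≡ 156
185^16 ≡ 156^2 = 24336 ≡ 237
185^32 ≡ 237^2 = 56169 ≡ 215
185^64 ≡ 215^2 = 46225 ≡ 243
185^128 ≡ 243^2 = 59049 ≡ 48
231 = 128 + 64 + 32 + 4 + 2 + 1, so 185^231 ≡ 48·243·215·171·154·185 ≡ 131 (mod 277)
100·131 = 13100 ≡ 81 (mod 277)
171 ≠ 81, so verification fails.

invalid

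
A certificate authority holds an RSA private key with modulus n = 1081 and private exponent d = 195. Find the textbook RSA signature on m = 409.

62

m^195 mod 1081 = 62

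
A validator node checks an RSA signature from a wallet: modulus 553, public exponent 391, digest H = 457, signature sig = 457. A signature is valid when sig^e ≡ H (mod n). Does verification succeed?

passes

sig^2 ≡ 457^2 = 208849 ≡ 368
sig^4 ≡ 368^2 = 135424 ≡ 492
sig^8 ≡ 492^2 = 242064 ≡ 403
sig^16 ≡ 403^2 = 162409 ≡ 380
sig^32 ≡ 380^2 = 144400 ≡ 67
sig^64 ≡ 67^2 = 4489 ≡ 65
sig^128 ≡ 65^2 = 4225 ≡ 354
sig^256 ≡ 354^2 = 125316 ≡ 338
391 = 256 + 128 + 4 + 2 + 1, so sig^391 ≡ 338·354·492·368·457 ≡ 457 (mod 553)
sig^391 mod 553 = 457 matches H.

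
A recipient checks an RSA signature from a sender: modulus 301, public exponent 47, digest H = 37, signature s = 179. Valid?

yes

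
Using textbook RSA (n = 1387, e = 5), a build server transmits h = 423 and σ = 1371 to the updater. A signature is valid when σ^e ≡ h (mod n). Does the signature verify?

σ^2 ≡ 1371^2 = 1879641 ≡ 256
σ^4 ≡ 256^2 = 65536 ≡ 347
5 = 4 + 1, so σ^5 ≡ 347·1371 ≡ 1383 (mod 1387)
The recovered value 1383 does not match the digest 423.

does not verify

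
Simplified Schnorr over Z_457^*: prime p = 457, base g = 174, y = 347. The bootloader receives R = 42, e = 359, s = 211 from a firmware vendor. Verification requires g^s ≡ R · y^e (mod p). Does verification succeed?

fails

g^s mod p:
174^2 = 30276 ≡ 114
174^4 ≡ 114^2 = 12996 ≡ 200
174^8 ≡ 200^2 = 40000 ≡ 241
174^16 ≡ 241^2 = 58081 ≡ 42
174^32 ≡ 42^2 = 1764 ≡ 393
174^64 ≡ 393^2 = 154449 ≡ 440
174^128 ≡ 440^2 = 193600 ≡ 289
211 = 128 + 64 + 16 + 2 + 1, so 174^211 ≡ 289·440·42·114·174 ≡ 114 (mod 457)
R · y^e mod p:
347^2 = 120409 ≡ 218
347^4 ≡ 218^2 = 47524 ≡ 453
347^8 ≡ 453^2 = 205209 ≡ 16
347^16 ≡ 16^2 = 256
347^32 ≡ 256^2 = 65536 ≡ 185
347^64 ≡ 185^2 = 34225 ≡ 407
347^128 ≡ 407^2 = 165649 ≡ 215
347^256 ≡ 215^2 = 46225 ≡ 68
359 = 256 + 64 + 32 + 4 + 2 + 1, so 347^359 ≡ 68·407·185·453·218·347 ≡ 174 (mod 457)
42·174 = 7308 ≡ 453 (mod 457)
114 ≠ 453; the check fails.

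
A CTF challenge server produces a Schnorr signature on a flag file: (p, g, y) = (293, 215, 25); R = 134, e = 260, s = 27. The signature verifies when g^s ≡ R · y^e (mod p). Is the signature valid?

g^s mod p:
215^2 = 46225 ≡ 224
215^4 ≡ 224^2 = 50176 ≡ 73
215^8 ≡ 73^2 = 5329 ≡ 55
215^16 ≡ 55^2 = 3025 ≡ 95
27 = 16 + 8 + 2 + 1, so 215^27 ≡ 95·55·224·215 ≡ 275 (mod 293)
R · y^e mod p:
25^2 = 625 ≡ 39
25^4 ≡ 39^2 = 1521 ≡ 56
25^8 ≡ 56^2 = 3136 ≡ 206
25^16 ≡ 206^2 = 42436 ≡ 244
25^32 ≡ 244^2 = 59536 ≡ 57
25^64 ≡ 57^2 = 3249 ≡ 26
25^128 ≡ 26^2 = 676 ≡ 90
25^256 ≡ 90^2 = 8100 ≡ 189
260 = 256 + 4, so 25^260 ≡ 189·56 ≡ 36 (mod 293)
134·36 = 4824 ≡ 136 (mod 293)
275 ≠ 136; the check fails.

invalid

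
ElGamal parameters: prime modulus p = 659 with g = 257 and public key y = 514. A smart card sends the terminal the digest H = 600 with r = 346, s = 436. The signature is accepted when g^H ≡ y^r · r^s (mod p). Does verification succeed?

passes

Left side g^H mod p:
257^2 = 66049 ≡ 149
257^4 ≡ 149^2 = 22201 ≡ 454
257^8 ≡ 454^2 = 206116 ≡ 508
257^16 ≡ 508^2 = 258064 ≡ 395
257^32 ≡ 395^2 = 156025 ≡ 501
257^64 ≡ 501^2 = 251001 ≡ 581
257^128 ≡ 581^2 = 337561 ≡ 153
257^256 ≡ 153^2 = 23409 ≡ 344
257^512 ≡ 344^2 = 118336 ≡ 375
600 = 512 + 64 + 16 + 8, so 257^600 ≡ 375·581·395·508 ≡ 79 (mod 659)
Right side y^r · r^s mod p:
514^2 = 264196 ≡ 596
514^4 ≡ 596^2 = 355216 ≡ 15
514^8 ≡ 15^2 = 225
514^16 ≡ 225^2 = 50625 ≡ 541
514^32 ≡ 541^2 = 292681 ≡ 85
514^64 ≡ 85^2 = 7225 ≡ 635
514^128 ≡ 635^2 = 403225 ≡ 576
514^256 ≡ 576^2 = 331776 ≡ 299
346 = 256 + 64 + 16 + 8 + 2, so 514^346 ≡ 299·635·541·225·596 ≡ 635 (mod 659)
346^2 = 119716 ≡ 437
346^4 ≡ 437^2 = 190969 ≡ 518
346^8 ≡ 518^2 = 268324 ≡ 111
346^16 ≡ 111^2 = 12321 ≡ 459
346^32 ≡ 459^2 = 210681 ≡ 460
346^64 ≡ 460^2 = 211600 ≡ 61
346^128 ≡ 61^2 = 3721 ≡ 426
346^256 ≡ 426^2 = 181476 ≡ 251
436 = 256 + 128 + 32 + 16 + 4, so 346^436 ≡ 251·426·460·459·518 ≡ 134 (mod 659)
635·134 = 85090 ≡ 79 (mod 659)
79 ≡ 79 (mod 659), so the signature is genuine.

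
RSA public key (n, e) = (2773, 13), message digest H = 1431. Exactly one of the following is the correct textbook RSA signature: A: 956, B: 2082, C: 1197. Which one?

B

Candidate A: Squares mod 2773: 956^1≡956, 956^2≡1619, 956^4≡676, 956^8≡2204; 13 = 8 + 4 + 1, so 956^13 ≡ 2204·676·956 ≡ 2320 (mod 2773)
Candidate B: Squares mod 2773: 2082^1≡2082, 2082^2≡525, 2082^4≡1098, 2082^8≡2122; 13 = 8 + 4 + 1, so 2082^13 ≡ 2122·1098·2082 ≡ 1431 (mod 2773)
  → matches H = 1431
Candidate C: Squares mod 2773: 1197^1≡1197, 1197^2≡1941, 1197^4≡1747, 1197^8≡1709; 13 = 8 + 4 + 1, so 1197^13 ≡ 1709·1747·1197 ≡ 1018 (mod 2773)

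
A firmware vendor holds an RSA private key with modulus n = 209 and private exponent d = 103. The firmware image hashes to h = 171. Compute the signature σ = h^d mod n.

95

h^2 ≡ 171^2 = 29241 ≡ 190
h^4 ≡ 190^2 = 36100 ≡ 152
h^8 ≡ 152^2 = 23104 ≡ 114
h^16 ≡ 114^2 = 12996 ≡ 38
h^32 ≡ 38^2 = 1444 ≡ 190
h^64 ≡ 190^2 = 36100 ≡ 152
103 = 64 + 32 + 4 + 2 + 1, so h^103 ≡ 152·190·152·190·171 ≡ 95 (mod 209)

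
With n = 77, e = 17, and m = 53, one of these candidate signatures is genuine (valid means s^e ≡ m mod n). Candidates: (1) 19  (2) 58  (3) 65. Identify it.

2

Candidate 1: Squares mod 77: 19^1≡19, 19^2≡53, 19^4≡37, 19^8≡60, 19^16≡58; 17 = 16 + 1, so 19^17 ≡ 58·19 ≡ 24 (mod 77)
Candidate 2: Squares mod 77: 58^1≡58, 58^2≡53, 58^4≡37, 58^8≡60, 58^16≡58; 17 = 16 + 1, so 58^17 ≡ 58·58 ≡ 53 (mod 77)
  → matches m = 53
Candidate 3: Squares mod 77: 65^1≡65, 65^2≡67, 65^4≡23, 65^8≡67, 65^16≡23; 17 = 16 + 1, so 65^17 ≡ 23·65 ≡ 32 (mod 77)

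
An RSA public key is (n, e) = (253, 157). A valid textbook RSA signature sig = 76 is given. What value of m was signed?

sig^2 ≡ 76^2 = 5776 ≡ 210
sig^4 ≡ 210^2 = 44100 ≡ 78
sig^8 ≡ 78^2 = 6084 ≡ 12
sig^16 ≡ 12^2 = 144
sig^32 ≡ 144^2 = 20736 ≡ 243
sig^64 ≡ 243^2 = 59049 ≡ 100
sig^128 ≡ 100^2 = 10000 ≡ 133
157 = 128 + 16 + 8 + 4 + 1, so sig^157 ≡ 133·144·12·78·76 ≡ 21 (mod 253)

21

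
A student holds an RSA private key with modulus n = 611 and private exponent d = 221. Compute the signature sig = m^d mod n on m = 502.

190

m^221 mod 611 = 190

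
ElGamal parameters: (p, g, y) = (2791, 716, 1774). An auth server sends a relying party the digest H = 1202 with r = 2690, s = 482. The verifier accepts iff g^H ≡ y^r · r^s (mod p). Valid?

Left side g^H mod p:
716^2 = 512656 ≡ 1903
716^4 ≡ 1903^2 = 3621409 ≡ 1482
716^8 ≡ 1482^2 = 2196324 ≡ 2598
716^16 ≡ 2598^2 = 6749604 ≡ 966
716^32 ≡ 966^2 = 933156 ≡ 962
716^64 ≡ 962^2 = 925444 ≡ 1623
716^128 ≡ 1623^2 = 2634129 ≡ 2216
716^256 ≡ 2216^2 = 4910656 ≡ 1287
716^512 ≡ 1287^2 = 1656369 ≡ 1306
716^1024 ≡ 1306^2 = 1705636 ≡ 335
1202 = 1024 + 128 + 32 + 16 + 2, so 716^1202 ≡ 335·2216·962·966·1903 ≡ 1247 (mod 2791)
Right side y^r · r^s mod p:
1774^2 = 3147076 ≡ 1619
1774^4 ≡ 1619^2 = 2621161 ≡ 412
1774^8 ≡ 412^2 = 169744 ≡ 2284
1774^16 ≡ 2284^2 = 5216656 ≡ 277
1774^32 ≡ 277^2 = 76729 ≡ 1372
1774^64 ≡ 1372^2 = 1882384 ≡ 1250
1774^128 ≡ 1250^2 = 1562500 ≡ 2331
1774^256 ≡ 2331^2 = 5433561 ≡ 2275
1774^512 ≡ 2275^2 = 5175625 ≡ 1111
1774^1024 ≡ 1111^2 = 1234321 ≡ 699
1774^2048 ≡ 699^2 = 488601 ≡ 176
2690 = 2048 + 512 + 128 + 2, so 1774^2690 ≡ 176·1111·2331·1619 ≡ 505 (mod 2791)
2690^2 = 7236100 ≡ 1828
2690^4 ≡ 1828^2 = 3341584 ≡ 757
2690^8 ≡ 757^2 = 573049 ≡ 894
2690^16 ≡ 894^2 = 799236 ≡ 1010
2690^32 ≡ 1010^2 = 1020100 ≡ 1385
2690^64 ≡ 1385^2 = 1918225 ≡ 808
2690^128 ≡ 808^2 = 652864 ≡ 2561
2690^256 ≡ 2561^2 = 6558721 ≡ 2662
482 = 256 + 128 + 64 + 32 + 2, so 2690^482 ≡ 2662·2561·808·1385·1828 ≡ 1534 (mod 2791)
505·1534 = 774670 ≡ 1563 (mod 2791)
1247 ≠ 1563, so verification fails.

no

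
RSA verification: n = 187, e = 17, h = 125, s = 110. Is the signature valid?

invalid

s^2 ≡ 110^2 = 12100 ≡ 132
s^4 ≡ 132^2 = 17424 ≡ 33
s^8 ≡ 33^2 = 1089 ≡ 154
s^16 ≡ 154^2 = 23716 ≡ 154
17 = 16 + 1, so s^17 ≡ 154·110 ≡ 110 (mod 187)
The recovered value 110 does not match the digest 125.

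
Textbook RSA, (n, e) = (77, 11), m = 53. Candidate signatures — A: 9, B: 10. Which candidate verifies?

Candidate A: 9^2 = 81 ≡ 4; 9^4 ≡ 4^2 = 16; 9^8 ≡ 16^2 = 256 ≡ 25; 11 = 8 + 2 + 1, so 9^11 ≡ 25·4·9 ≡ 53 (mod 77)
  → matches m = 53
Candidate B: 10^2 = 100 ≡ 23; 10^4 ≡ 23^2 = 529 ≡ 67; 10^8 ≡ 67^2 = 4489 ≡ 23; 11 = 8 + 2 + 1, so 10^11 ≡ 23·23·10 ≡ 54 (mod 77)

A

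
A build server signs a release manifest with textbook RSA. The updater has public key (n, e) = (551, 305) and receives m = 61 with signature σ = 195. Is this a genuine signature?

σ^2 ≡ 195^2 = 38025 ≡ 6
σ^4 ≡ 6^2 = 36
σ^8 ≡ 36^2 = 1296 ≡ 194
σ^16 ≡ 194^2 = 37636 ≡ 168
σ^32 ≡ 168^2 = 28224 ≡ 123
σ^64 ≡ 123^2 = 15129 ≡ 252
σ^128 ≡ 252^2 = 63504 ≡ 139
σ^256 ≡ 139^2 = 19321 ≡ 36
305 = 256 + 32 + 16 + 1, so σ^305 ≡ 36·123·168·195 ≡ 61 (mod 551)
σ^305 mod 551 = 61 matches m.

genuine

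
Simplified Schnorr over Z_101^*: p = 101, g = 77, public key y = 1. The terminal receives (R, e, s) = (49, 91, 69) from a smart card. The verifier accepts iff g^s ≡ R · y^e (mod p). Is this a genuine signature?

genuine

g^s mod p:
Squares mod 101: 77^1≡77, 77^2≡71, 77^4≡92, 77^8≡81, 77^16≡97, 77^32≡16, 77^64≡54
69 = 64 + 4 + 1, so 77^69 ≡ 54·92·77 ≡ 49 (mod 101)
R · y^e mod p:
Squares mod 101: 1^1≡1, 1^2≡1, 1^4≡1, 1^8≡1, 1^16≡1, 1^32≡1, 1^64≡1
91 = 64 + 16 + 8 + 2 + 1, so 1^91 ≡ 1·1·1·1·1 ≡ 1 (mod 101)
49·1 = 49 ≡ 49 (mod 101)
49 ≡ 49 (mod 101); signature holds.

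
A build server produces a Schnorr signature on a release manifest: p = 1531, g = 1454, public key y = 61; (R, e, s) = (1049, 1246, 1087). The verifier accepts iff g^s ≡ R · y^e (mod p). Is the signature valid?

g^s mod p:
1454^2 = 2114116 ≡ 1336
1454^4 ≡ 1336^2 = 1784896 ≡ 1281
1454^8 ≡ 1281^2 = 1640961 ≡ 1260
1454^16 ≡ 1260^2 = 1587600 ≡ 1484
1454^32 ≡ 1484^2 = 2202256 ≡ 678
1454^64 ≡ 678^2 = 459684 ≡ 384
1454^128 ≡ 384^2 = 147456 ≡ 480
1454^256 ≡ 480^2 = 230400 ≡ 750
1454^512 ≡ 750^2 = 562500 ≡ 623
1454^1024 ≡ 623^2 = 388129 ≡ 786
1087 = 1024 + 32 + 16 + 8 + 4 + 2 + 1, so 1454^1087 ≡ 786·678·1484·1260·1281·1336·1454 ≡ 1389 (mod 1531)
R · y^e mod p:
61^2 = 3721 ≡ 659
61^4 ≡ 659^2 = 434281 ≡ 1008
61^8 ≡ 1008^2 = 1016064 ≡ 1011
61^16 ≡ 1011^2 = 1022121 ≡ 944
61^32 ≡ 944^2 = 891136 ≡ 94
61^64 ≡ 94^2 = 8836 ≡ 1181
61^128 ≡ 1181^2 = 1394761 ≡ 20
61^256 ≡ 20^2 = 400
61^512 ≡ 400^2 = 160000 ≡ 776
61^1024 ≡ 776^2 = 602176 ≡ 493
1246 = 1024 + 128 + 64 + 16 + 8 + 4 + 2, so 61^1246 ≡ 493·20·1181·944·1011·1008·659 ≡ 1060 (mod 1531)
1049·1060 = 1111940 ≡ 434 (mod 1531)
1389 ≠ 434; the check fails.

invalid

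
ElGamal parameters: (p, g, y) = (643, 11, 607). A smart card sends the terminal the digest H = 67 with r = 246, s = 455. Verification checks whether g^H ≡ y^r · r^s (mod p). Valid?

yes

Left side g^H mod p:
11^67 mod 643 = 337
Right side y^r · r^s mod p:
607^246 mod 643 = 9
246^455 mod 643 = 609
9·609 = 5481 ≡ 337 (mod 643)
337 ≡ 337 (mod 643), so the signature is genuine.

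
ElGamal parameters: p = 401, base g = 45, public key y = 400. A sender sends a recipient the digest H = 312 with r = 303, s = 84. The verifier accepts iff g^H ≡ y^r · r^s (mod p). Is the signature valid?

valid

Left side g^H mod p:
45^2 = 2025 ≡ 20
45^4 ≡ 20^2 = 400
45^8 ≡ 400^2 = 160000 ≡ 1
45^16 ≡ 1^2 = 1
45^32 ≡ 1^2 = 1
45^64 ≡ 1^2 = 1
45^128 ≡ 1^2 = 1
45^256 ≡ 1^2 = 1
312 = 256 + 32 + 16 + 8, so 45^312 ≡ 1·1·1·1 ≡ 1 (mod 401)
Right side y^r · r^s mod p:
400^2 = 160000 ≡ 1
400^4 ≡ 1^2 = 1
400^8 ≡ 1^2 = 1
400^16 ≡ 1^2 = 1
400^32 ≡ 1^2 = 1
400^64 ≡ 1^2 = 1
400^128 ≡ 1^2 = 1
400^256 ≡ 1^2 = 1
303 = 256 + 32 + 8 + 4 + 2 + 1, so 400^303 ≡ 1·1·1·1·1·400 ≡ 400 (mod 401)
303^2 = 91809 ≡ 381
303^4 ≡ 381^2 = 145161 ≡ 400
303^8 ≡ 400^2 = 160000 ≡ 1
303^16 ≡ 1^2 = 1
303^32 ≡ 1^2 = 1
303^64 ≡ 1^2 = 1
84 = 64 + 16 + 4, so 303^84 ≡ 1·1·400 ≡ 400 (mod 401)
400·400 = 160000 ≡ 1 (mod 401)
1 ≡ 1 (mod 401), so the signature is genuine.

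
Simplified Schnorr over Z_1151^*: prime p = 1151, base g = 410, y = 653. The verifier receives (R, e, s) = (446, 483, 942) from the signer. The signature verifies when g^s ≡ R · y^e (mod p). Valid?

g^s mod p:
410^942 mod 1151 = 55
R · y^e mod p:
653^483 mod 1151 = 1031
446·1031 = 459826 ≡ 577 (mod 1151)
55 ≠ 577; the check fails.

no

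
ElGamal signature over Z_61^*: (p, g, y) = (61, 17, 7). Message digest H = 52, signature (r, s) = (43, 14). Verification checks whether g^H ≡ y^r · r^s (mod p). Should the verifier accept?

Left side g^H mod p:
17^2 = 289 ≡ 45
17^4 ≡ 45^2 = 2025 ≡ 12
17^8 ≡ 12^2 = 144 ≡ 22
17^16 ≡ 22^2 = 484 ≡ 57
17^32 ≡ 57^2 = 3249 ≡ 16
52 = 32 + 16 + 4, so 17^52 ≡ 16·57·12 ≡ 25 (mod 61)
Right side y^r · r^s mod p:
7^2 = 49
7^4 ≡ 49^2 = 2401 ≡ 22
7^8 ≡ 22^2 = 484 ≡ 57
7^16 ≡ 57^2 = 3249 ≡ 16
7^32 ≡ 16^2 = 256 ≡ 12
43 = 32 + 8 + 2 + 1, so 7^43 ≡ 12·57·49·7 ≡ 6 (mod 61)
43^2 = 1849 ≡ 19
43^4 ≡ 19^2 = 361 ≡ 56
43^8 ≡ 56^2 = 3136 ≡ 25
14 = 8 + 4 + 2, so 43^14 ≡ 25·56·19 ≡ 4 (mod 61)
6·4 = 24 ≡ 24 (mod 61)
25 ≠ 24, so verification fails.

reject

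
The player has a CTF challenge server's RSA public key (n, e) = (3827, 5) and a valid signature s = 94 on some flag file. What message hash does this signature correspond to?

s^2 ≡ 94^2 = 8836 ≡ 1182
s^4 ≡ 1182^2 = 1397124 ≡ 269
5 = 4 + 1, so s^5 ≡ 269·94 ≡ 2324 (mod 3827)

2324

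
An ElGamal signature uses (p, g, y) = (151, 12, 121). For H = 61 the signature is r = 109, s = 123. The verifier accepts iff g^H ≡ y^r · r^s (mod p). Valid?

Left side g^H mod p:
12^61 mod 151 = 96
Right side y^r · r^s mod p:
121^109 mod 151 = 80
109^123 mod 151 = 122
80·122 = 9760 ≡ 96 (mod 151)
96 ≡ 96 (mod 151), so the signature is genuine.

yes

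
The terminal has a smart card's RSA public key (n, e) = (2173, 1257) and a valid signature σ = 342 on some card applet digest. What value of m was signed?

1285

σ^1257 mod 2173 = 1285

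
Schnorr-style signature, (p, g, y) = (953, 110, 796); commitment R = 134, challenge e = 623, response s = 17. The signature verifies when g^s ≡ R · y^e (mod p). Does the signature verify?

does not verify

g^s mod p:
110^2 = 12100 ≡ 664
110^4 ≡ 664^2 = 440896 ≡ 610
110^8 ≡ 610^2 = 372100 ≡ 430
110^16 ≡ 430^2 = 184900 ≡ 18
17 = 16 + 1, so 110^17 ≡ 18·110 ≡ 74 (mod 953)
R · y^e mod p:
796^2 = 633616 ≡ 824
796^4 ≡ 824^2 = 678976 ≡ 440
796^8 ≡ 440^2 = 193600 ≡ 141
796^16 ≡ 141^2 = 19881 ≡ 821
796^32 ≡ 821^2 = 674041 ≡ 270
796^64 ≡ 270^2 = 72900 ≡ 472
796^128 ≡ 472^2 = 222784 ≡ 735
796^256 ≡ 735^2 = 540225 ≡ 827
796^512 ≡ 827^2 = 683929 ≡ 628
623 = 512 + 64 + 32 + 8 + 4 + 2 + 1, so 796^623 ≡ 628·472·270·141·440·824·796 ≡ 802 (mod 953)
134·802 = 107468 ≡ 732 (mod 953)
74 ≠ 732; the check fails.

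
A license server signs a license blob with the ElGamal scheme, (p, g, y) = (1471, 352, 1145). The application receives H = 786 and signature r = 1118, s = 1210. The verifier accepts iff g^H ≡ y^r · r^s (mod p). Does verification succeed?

fails

Left side g^H mod p:
Squares mod 1471: 352^1≡352, 352^2≡340, 352^4≡862, 352^8≡189, 352^16≡417, 352^32≡311, 352^64≡1106, 352^128≡835, 352^256≡1442, 352^512≡841
786 = 512 + 256 + 16 + 2, so 352^786 ≡ 841·1442·417·340 ≡ 1396 (mod 1471)
Right side y^r · r^s mod p:
Squares mod 1471: 1145^1≡1145, 1145^2≡364, 1145^4≡106, 1145^8≡939, 1145^16≡592, 1145^32≡366, 1145^64≡95, 1145^128≡199, 1145^256≡1355, 1145^512≡217, 1145^1024≡17
1118 = 1024 + 64 + 16 + 8 + 4 + 2, so 1145^1118 ≡ 17·95·592·939·106·364 ≡ 1244 (mod 1471)
Squares mod 1471: 1118^1≡1118, 1118^2≡1045, 1118^4≡543, 1118^8≡649, 1118^16≡495, 1118^32≡839, 1118^64≡783, 1118^128≡1153, 1118^256≡1096, 1118^512≡880, 1118^1024≡654
1210 = 1024 + 128 + 32 + 16 + 8 + 2, so 1118^1210 ≡ 654·1153·839·495·649·1045 ≡ 1410 (mod 1471)
1244·1410 = 1754040 ≡ 608 (mod 1471)
1396 ≠ 608, so verification fails.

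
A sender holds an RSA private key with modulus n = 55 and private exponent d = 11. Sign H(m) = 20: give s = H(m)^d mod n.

(H(m))^2 ≡ 20^2 = 400 ≡ 15
(H(m))^4 ≡ 15^2 = 225 ≡ 5
(H(m))^8 ≡ 5^2 = 25
11 = 8 + 2 + 1, so (H(m))^11 ≡ 25·15·20 ≡ 20 (mod 55)

20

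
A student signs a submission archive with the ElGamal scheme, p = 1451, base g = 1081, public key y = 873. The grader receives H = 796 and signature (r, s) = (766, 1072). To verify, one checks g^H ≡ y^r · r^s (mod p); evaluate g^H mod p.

1081^2 = 1168561 ≡ 506
1081^4 ≡ 506^2 = 256036 ≡ 660
1081^8 ≡ 660^2 = 435600 ≡ 300
1081^16 ≡ 300^2 = 90000 ≡ 38
1081^32 ≡ 38^2 = 1444
1081^64 ≡ 1444^2 = 2085136 ≡ 49
1081^128 ≡ 49^2 = 2401 ≡ 950
1081^256 ≡ 950^2 = 902500 ≡ 1429
1081^512 ≡ 1429^2 = 2042041 ≡ 484
796 = 512 + 256 + 16 + 8 + 4, so 1081^796 ≡ 484·1429·38·300·660 ≡ 1177 (mod 1451)

1177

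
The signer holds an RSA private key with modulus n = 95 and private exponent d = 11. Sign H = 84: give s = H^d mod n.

69

H^2 ≡ 84^2 = 7056 ≡ 26
H^4 ≡ 26^2 = 676 ≡ 11
H^8 ≡ 11^2 = 121 ≡ 26
11 = 8 + 2 + 1, so H^11 ≡ 26·26·84 ≡ 69 (mod 95)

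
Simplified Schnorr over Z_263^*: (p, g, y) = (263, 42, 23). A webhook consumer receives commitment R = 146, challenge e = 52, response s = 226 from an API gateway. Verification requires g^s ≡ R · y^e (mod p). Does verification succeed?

g^s mod p:
42^2 = 1764 ≡ 186
42^4 ≡ 186^2 = 34596 ≡ 143
42^8 ≡ 143^2 = 20449 ≡ 198
42^16 ≡ 198^2 = 39204 ≡ 17
42^32 ≡ 17^2 = 289 ≡ 26
42^64 ≡ 26^2 = 676 ≡ 150
42^128 ≡ 150^2 = 22500 ≡ 145
226 = 128 + 64 + 32 + 2, so 42^226 ≡ 145·150·26·186 ≡ 95 (mod 263)
R · y^e mod p:
23^2 = 529 ≡ 3
23^4 ≡ 3^2 = 9
23^8 ≡ 9^2 = 81
23^16 ≡ 81^2 = 6561 ≡ 249
23^32 ≡ 249^2 = 62001 ≡ 196
52 = 32 + 16 + 4, so 23^52 ≡ 196·249·9 ≡ 26 (mod 263)
146·26 = 3796 ≡ 114 (mod 263)
95 ≠ 114; the check fails.

fails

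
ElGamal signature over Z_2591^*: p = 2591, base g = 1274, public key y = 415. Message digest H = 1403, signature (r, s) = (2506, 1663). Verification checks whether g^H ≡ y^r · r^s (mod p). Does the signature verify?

Left side g^H mod p:
1274^2 = 1623076 ≡ 1110
1274^4 ≡ 1110^2 = 1232100 ≡ 1375
1274^8 ≡ 1375^2 = 1890625 ≡ 1786
1274^16 ≡ 1786^2 = 3189796 ≡ 275
1274^32 ≡ 275^2 = 75625 ≡ 486
1274^64 ≡ 486^2 = 236196 ≡ 415
1274^128 ≡ 415^2 = 172225 ≡ 1219
1274^256 ≡ 1219^2 = 1485961 ≡ 1318
1274^512 ≡ 1318^2 = 1737124 ≡ 1154
1274^1024 ≡ 1154^2 = 1331716 ≡ 2533
1403 = 1024 + 256 + 64 + 32 + 16 + 8 + 2 + 1, so 1274^1403 ≡ 2533·1318·415·486·275·1786·1110·1274 ≡ 1473 (mod 2591)
Right side y^r · r^s mod p:
415^2 = 172225 ≡ 1219
415^4 ≡ 1219^2 = 1485961 ≡ 1318
415^8 ≡ 1318^2 = 1737124 ≡ 1154
415^16 ≡ 1154^2 = 1331716 ≡ 2533
415^32 ≡ 2533^2 = 6416089 ≡ 773
415^64 ≡ 773^2 = 597529 ≡ 1599
415^128 ≡ 1599^2 = 2556801 ≡ 2075
415^256 ≡ 2075^2 = 4305625 ≡ 1974
415^512 ≡ 1974^2 = 3896676 ≡ 2403
415^1024 ≡ 2403^2 = 5774409 ≡ 1661
415^2048 ≡ 1661^2 = 2758921 ≡ 2097
2506 = 2048 + 256 + 128 + 64 + 8 + 2, so 415^2506 ≡ 2097·1974·2075·1599·1154·1219 ≡ 1188 (mod 2591)
2506^2 = 6280036 ≡ 2043
2506^4 ≡ 2043^2 = 4173849 ≡ 2339
2506^8 ≡ 2339^2 = 5470921 ≡ 1320
2506^16 ≡ 1320^2 = 1742400 ≡ 1248
2506^32 ≡ 1248^2 = 1557504 ≡ 313
2506^64 ≡ 313^2 = 97969 ≡ 2102
2506^128 ≡ 2102^2 = 4418404 ≡ 749
2506^256 ≡ 749^2 = 561001 ≡ 1345
2506^512 ≡ 1345^2 = 1809025 ≡ 507
2506^1024 ≡ 507^2 = 257049 ≡ 540
1663 = 1024 + 512 + 64 + 32 + 16 + 8 + 4 + 2 + 1, so 2506^1663 ≡ 540·507·2102·313·1248·1320·2339·2043·2506 ≡ 1565 (mod 2591)
1188·1565 = 1859220 ≡ 1473 (mod 2591)
1473 ≡ 1473 (mod 2591), so the signature is genuine.

verifies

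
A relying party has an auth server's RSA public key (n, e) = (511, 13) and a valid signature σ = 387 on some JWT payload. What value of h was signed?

Squares mod 511: σ^1≡387, σ^2≡46, σ^4≡72, σ^8≡74
13 = 8 + 4 + 1, so σ^13 ≡ 74·72·387 ≡ 51 (mod 511)

51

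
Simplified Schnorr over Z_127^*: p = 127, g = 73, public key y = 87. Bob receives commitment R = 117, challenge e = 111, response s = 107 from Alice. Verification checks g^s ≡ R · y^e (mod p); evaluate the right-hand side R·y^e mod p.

122

87^2 = 7569 ≡ 76
87^4 ≡ 76^2 = 5776 ≡ 61
87^8 ≡ 61^2 = 3721 ≡ 38
87^16 ≡ 38^2 = 1444 ≡ 47
87^32 ≡ 47^2 = 2209 ≡ 50
87^64 ≡ 50^2 = 2500 ≡ 87
111 = 64 + 32 + 8 + 4 + 2 + 1, so 87^111 ≡ 87·50·38·61·76·87 ≡ 64 (mod 127)
R · y^e ≡ 117·64 = 7488 ≡ 122 (mod 127)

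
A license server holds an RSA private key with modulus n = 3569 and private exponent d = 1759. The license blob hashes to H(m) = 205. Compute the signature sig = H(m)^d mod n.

(H(m))^2 ≡ 205^2 = 42025 ≡ 2766
(H(m))^4 ≡ 2766^2 = 7650756 ≡ 2389
(H(m))^8 ≡ 2389^2 = 5707321 ≡ 490
(H(m))^16 ≡ 490^2 = 240100 ≡ 977
(H(m))^32 ≡ 977^2 = 954529 ≡ 1606
(H(m))^64 ≡ 1606^2 = 2579236 ≡ 2418
(H(m))^128 ≡ 2418^2 = 5846724 ≡ 702
(H(m))^256 ≡ 702^2 = 492804 ≡ 282
(H(m))^512 ≡ 282^2 = 79524 ≡ 1006
(H(m))^1024 ≡ 1006^2 = 1012036 ≡ 2009
1759 = 1024 + 512 + 128 + 64 + 16 + 8 + 4 + 2 + 1, so (H(m))^1759 ≡ 2009·1006·702·2418·977·490·2389·2766·205 ≡ 1388 (mod 3569)

1388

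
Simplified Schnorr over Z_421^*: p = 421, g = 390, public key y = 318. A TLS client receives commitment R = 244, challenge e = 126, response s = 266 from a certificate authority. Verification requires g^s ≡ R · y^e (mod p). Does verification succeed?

fails

g^s mod p:
390^2 = 152100 ≡ 119
390^4 ≡ 119^2 = 14161 ≡ 268
390^8 ≡ 268^2 = 71824 ≡ 254
390^16 ≡ 254^2 = 64516 ≡ 103
390^32 ≡ 103^2 = 10609 ≡ 84
390^64 ≡ 84^2 = 7056 ≡ 320
390^128 ≡ 320^2 = 102400 ≡ 97
390^256 ≡ 97^2 = 9409 ≡ 147
266 = 256 + 8 + 2, so 390^266 ≡ 147·254·119 ≡ 409 (mod 421)
R · y^e mod p:
318^2 = 101124 ≡ 84
318^4 ≡ 84^2 = 7056 ≡ 320
318^8 ≡ 320^2 = 102400 ≡ 97
318^16 ≡ 97^2 = 9409 ≡ 147
318^32 ≡ 147^2 = 21609 ≡ 138
318^64 ≡ 138^2 = 19044 ≡ 99
126 = 64 + 32 + 16 + 8 + 4 + 2, so 318^126 ≡ 99·138·147·97·320·84 ≡ 252 (mod 421)
244·252 = 61488 ≡ 22 (mod 421)
409 ≠ 22; the check fails.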